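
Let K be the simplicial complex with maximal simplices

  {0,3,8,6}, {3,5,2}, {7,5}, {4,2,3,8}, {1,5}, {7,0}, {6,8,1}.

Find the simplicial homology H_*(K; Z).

Fix the vertex order 0 < 1 < 2 < 3 < 4 < 5 < 6 < 7 < 8 and write every simplex with vertices in increasing order. Then dim K = 3 and the simplices of K are:

  0-simplices (9): [0], [1], [2], [3], [4], [5], [6], [7], [8]
  1-simplices (18): [0,3], [0,6], [0,7], [0,8], [1,5], [1,6], [1,8], [2,3], [2,4], [2,5], [2,8], [3,4], [3,5], [3,6], [3,8], [4,8], [5,7], [6,8]
  2-simplices (10): [0,3,6], [0,3,8], [0,6,8], [1,6,8], [2,3,4], [2,3,5], [2,3,8], [2,4,8], [3,4,8], [3,6,8]
  3-simplices (2): [0,3,6,8], [2,3,4,8]

so the chain groups are C_0 ≅ Z^9, C_1 ≅ Z^18, C_2 ≅ Z^10, C_3 ≅ Z^2.

Boundary ∂_1: C_1 → C_0 is given by ∂[p,q] = [q] − [p]. For instance
  ∂[2,5] = [5] − [2].
The resulting 9×18 matrix has rank 8, and its Smith normal form has invariant factors (1,1,1,1,1,1,1,1).

Boundary ∂_2: C_2 → C_1 maps a triangle to the signed sum of its edges. For instance
  ∂[1,6,8] = [6,8] − [1,8] + [1,6],
  ∂[0,3,6] = [3,6] − [0,6] + [0,3].
As a 18×10 matrix over Z this has rank 8, with invariant factors (1,1,1,1,1,1,1,1).

∂_3: C_3 → C_2 sends each 3-simplex σ to the alternating sum Σ_i (−1)^i (σ with its i-th vertex removed). For instance
  ∂[0,3,6,8] = [3,6,8] − [0,6,8] + [0,3,8] − [0,3,6],
  ∂[2,3,4,8] = [3,4,8] − [2,4,8] + [2,3,8] − [2,3,4].
The resulting 10×2 matrix has rank 2, and its Smith normal form has invariant factors (1,1).

From H_k ≅ ker(∂_k) / im(∂_{k+1}) we obtain:

  H_0: rank C_0 − rank ∂_1 = 9 − 8 = 1, and the invariant factors of ∂_1 are all 1, so H_0 = Z.
  H_1: rank ker ∂_1 − rank ∂_2 = (18 − 8) − 8 = 2, and the invariant factors of ∂_2 are all 1, so H_1 = Z^2.
  H_2: rank ker ∂_2 − rank ∂_3 = (10 − 8) − 2 = 0, and the invariant factors of ∂_3 are all 1, so H_2 = 0.
  H_3: rank ker ∂_3 − rank ∂_4 = (2 − 2) − 0 = 0, and there is no ∂_4, so H_3 = 0.

H_0 = Z,  H_1 = Z^2,  H_2 = 0,  H_3 = 0.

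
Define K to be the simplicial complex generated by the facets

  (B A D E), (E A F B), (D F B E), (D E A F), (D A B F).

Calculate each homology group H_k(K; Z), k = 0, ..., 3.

Take the total order A < B < D < E < F on the vertex set. Then K (dimension 3) consists of the simplices:

  0-simplices (5): A, B, D, E, F
  1-simplices (10): AB, AD, AE, AF, BD, BE, BF, DE, DF, EF
  2-simplices (10): ABD, ABE, ABF, ADE, ADF, AEF, BDE, BDF, BEF, DEF
  3-simplices (5): ABDE, ABDF, ABEF, ADEF, BDEF

Hence C_0 ≅ Z^5, C_1 ≅ Z^10, C_2 ≅ Z^10, C_3 ≅ Z^5.

∂_1: C_1 → C_0 maps an edge to its endpoints' difference, ∂[p,q] = q − p. For instance
  ∂AE = E − A.
The 5×10 boundary matrix has rank 4 and Smith normal form diag(1,1,1,1).

The boundary map ∂_2: C_2 → C_1 maps a triangle to the signed sum of its edges. For instance
  ∂BDF = DF − BF + BD,
  ∂ABF = BF − AF + AB.
The resulting 10×10 matrix has rank 6, and its Smith normal form has invariant factors (1,1,1,1,1,1).

The boundary map ∂_3: C_3 → C_2 sends each 3-simplex σ to the alternating sum Σ_i (−1)^i (σ with its i-th vertex removed). For instance
  ∂ADEF = DEF − AEF + ADF − ADE,
  ∂ABDF = BDF − ADF + ABF − ABD.
This gives a 10×5 integer matrix of rank 4; reducing to Smith normal form yields diagonal entries (1,1,1,1).

Now H_k = ker ∂_k / im ∂_{k+1}, so:

  H_0: rank C_0 − rank ∂_1 = 5 − 4 = 1, and the invariant factors of ∂_1 are all 1, so H_0 ≅ Z.
  H_1: rank ker ∂_1 − rank ∂_2 = (10 − 4) − 6 = 0, and the invariant factors of ∂_2 are all 1, so H_1 ≅ 0.
  H_2: rank ker ∂_2 − rank ∂_3 = (10 − 6) − 4 = 0, and the invariant factors of ∂_3 are all 1, so H_2 ≅ 0.
  H_3: rank ker ∂_3 − rank ∂_4 = (5 − 4) − 0 = 1, and there is no ∂_4, so H_3 ≅ Z.

As a check, the Euler characteristic is 5 − 10 + 10 − 5 = 0, which agrees with 1 − 0 + 0 − 1 = 0.

H_0 = Z,  H_1 = 0,  H_2 = 0,  H_3 = Z.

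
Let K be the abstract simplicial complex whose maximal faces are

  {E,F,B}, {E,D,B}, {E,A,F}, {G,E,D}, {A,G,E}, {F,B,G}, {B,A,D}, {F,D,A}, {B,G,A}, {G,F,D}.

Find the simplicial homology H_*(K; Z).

H_0 = Z,  H_1 = Z/2Z,  H_2 = 0.

We work with the vertex ordering A < B < D < E < F < G. The simplices of K, each written with vertices in increasing order, are:

  0-simplices (6): A, B, D, E, F, G
  1-simplices (15): AB, AD, AE, AF, AG, BD, BE, BF, BG, DE, DF, DG, EF, EG, FG
  2-simplices (10): ABD, ABG, ADF, AEF, AEG, BDE, BEF, BFG, DEG, DFG

giving chain groups C_0 ≅ Z^6, C_1 ≅ Z^15, C_2 ≅ Z^10.

Boundary ∂_1: C_1 → C_0 maps an edge to its endpoints' difference, ∂[p,q] = q − p.
The resulting 6×15 matrix has rank 5, and its Smith normal form has invariant factors (1,1,1,1,1).

Boundary ∂_2: C_2 → C_1 maps a triangle to the signed sum of its edges. For instance
  ∂BFG = FG − BG + BF,
  ∂AEG = EG − AG + AE.
As a 15×10 matrix over Z this has rank 10, with invariant factors (1,1,1,1,1,1,1,1,1,2).

Reading off H_k = ker ∂_k / im ∂_{k+1}:

  H_0: rank C_0 − rank ∂_1 = 6 − 5 = 1, and the invariant factors of ∂_1 are all 1, so H_0 = Z.
  H_1: rank ker ∂_1 − rank ∂_2 = (15 − 5) − 10 = 0, and ∂_2 has invariant factor 2 > 1, so H_1 = Z/2Z.
  H_2: rank ker ∂_2 − rank ∂_3 = (10 − 10) − 0 = 0, and there is no ∂_3, so H_2 = 0.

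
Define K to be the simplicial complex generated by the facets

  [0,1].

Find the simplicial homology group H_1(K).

We work with the vertex ordering 0 < 1. The simplices of K, each written with vertices in increasing order, are:

  0-simplices (2): [0], [1]
  1-simplices (1): [0,1]

Hence C_0 ≅ Z^2, C_1 ≅ Z^1.

∂_1: C_1 → C_0 maps an edge to its endpoints' difference, ∂[p,q] = q − p.
The 2×1 boundary matrix has rank 1 and Smith normal form diag(1).

Reading off H_k = ker ∂_k / im ∂_{k+1}:

  H_1: rank ker ∂_1 − rank ∂_2 = (1 − 1) − 0 = 0, and there is no ∂_2, so H_1 ≅ 0.

(K is a triangulation of the 1-simplex.)

H_1 = 0.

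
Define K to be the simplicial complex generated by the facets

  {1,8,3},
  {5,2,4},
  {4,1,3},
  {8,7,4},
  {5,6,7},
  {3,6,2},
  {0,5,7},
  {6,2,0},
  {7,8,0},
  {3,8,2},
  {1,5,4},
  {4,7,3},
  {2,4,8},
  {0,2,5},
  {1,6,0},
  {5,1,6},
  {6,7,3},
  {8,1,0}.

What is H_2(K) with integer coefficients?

We work with the vertex ordering 0 < 1 < 2 < 3 < 4 < 5 < 6 < 7 < 8. The simplices of K, each written with vertices in increasing order, are:

  0-simplices (9): [0], [1], [2], [3], [4], [5], [6], [7], [8]
  1-simplices (27): (27 of them)
  2-simplices (18): [0,1,6], [0,1,8], [0,2,5], [0,2,6], [0,5,7], [0,7,8], [1,3,4], [1,3,8], [1,4,5], [1,5,6], [2,3,6], [2,3,8], [2,4,5], [2,4,8], [3,4,7], [3,6,7], [4,7,8], [5,6,7]

so the chain groups are C_0 ≅ Z^9, C_1 ≅ Z^27, C_2 ≅ Z^18.

Boundary ∂_1: C_1 → C_0 maps an edge to its endpoints' difference, ∂[p,q] = q − p.
The resulting 9×27 matrix has rank 8, and its Smith normal form has invariant factors (1,1,1,1,1,1,1,1).

∂_2: C_2 → C_1 maps a triangle to the signed sum of its edges. For instance
  ∂[2,3,8] = [3,8] − [2,8] + [2,3],
  ∂[2,4,8] = [4,8] − [2,8] + [2,4].
This gives a 27×18 integer matrix of rank 18; reducing to Smith normal form yields diagonal entries (1,1,1,1,1,1,1,1,1,1,1,1,1,1,1,1,1,2).

Now H_k = ker ∂_k / im ∂_{k+1}, so:

  H_2: rank ker ∂_2 − rank ∂_3 = (18 − 18) − 0 = 0, and there is no ∂_3, so H_2 = 0.

(K is a triangulation of the Klein bottle.)

H_2 ≅ 0.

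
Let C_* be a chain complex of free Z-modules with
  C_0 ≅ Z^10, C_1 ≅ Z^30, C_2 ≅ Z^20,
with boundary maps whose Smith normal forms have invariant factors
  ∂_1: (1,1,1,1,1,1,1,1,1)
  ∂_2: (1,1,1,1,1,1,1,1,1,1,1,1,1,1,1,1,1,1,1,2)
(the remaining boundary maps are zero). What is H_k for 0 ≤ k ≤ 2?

H_0 ≅ Z,  H_1 ≅ Z ⊕ Z_2,  H_2 = 0.

H_0: b_0 = 10 − 0 − 9 = 1; torsion from ∂_1 factors > 1: none. So H_0 ≅ Z.
H_1: b_1 = 30 − 9 − 20 = 1; torsion from ∂_2 factors > 1: [2]. So H_1 ≅ Z ⊕ Z_2.
H_2: b_2 = 20 − 20 − 0 = 0; torsion from ∂_3 factors > 1: none. So H_2 ≅ 0.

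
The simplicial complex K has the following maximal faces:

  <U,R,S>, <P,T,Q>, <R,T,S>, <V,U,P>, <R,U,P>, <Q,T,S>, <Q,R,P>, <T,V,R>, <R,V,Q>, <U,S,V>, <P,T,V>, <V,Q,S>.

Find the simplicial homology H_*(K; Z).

Fix the vertex order P < Q < R < S < T < U < V and write every simplex with vertices in increasing order. Then dim K = 2 and the simplices of K are:

  0-simplices (7): P, Q, R, S, T, U, V
  1-simplices (18): PQ, PR, PT, PU, PV, QR, QS, QT, QV, RS, RT, RU, RV, ST, SU, SV, TV, UV
  2-simplices (12): PQR, PQT, PRU, PTV, PUV, QRV, QST, QSV, RST, RSU, RTV, SUV

so the chain groups are C_0 ≅ Z^7, C_1 ≅ Z^18, C_2 ≅ Z^12.

∂_1: C_1 → C_0 sends each edge [p,q] (with p < q) to q − p.
The 7×18 boundary matrix has rank 6 and Smith normal form diag(1,1,1,1,1,1).

∂_2: C_2 → C_1 acts by ∂[p,q,r] = [q,r] − [p,r] + [p,q]. For instance
  ∂PRU = RU − PU + PR,
  ∂RST = ST − RT + RS.
The 18×12 boundary matrix has rank 12 and Smith normal form diag(1,1,1,1,1,1,1,1,1,1,1,2).

Computing H_k = (kernel of ∂_k) / (image of ∂_{k+1}):

  H_0: rank C_0 − rank ∂_1 = 7 − 6 = 1, and the invariant factors of ∂_1 are all 1, so H_0 ≅ Z.
  H_1: rank ker ∂_1 − rank ∂_2 = (18 − 6) − 12 = 0, and ∂_2 has invariant factor 2 > 1, so H_1 ≅ Z/2.
  H_2: rank ker ∂_2 − rank ∂_3 = (12 − 12) − 0 = 0, and there is no ∂_3, so H_2 ≅ 0.

H_0 = Z,  H_1 = Z/2,  H_2 = 0.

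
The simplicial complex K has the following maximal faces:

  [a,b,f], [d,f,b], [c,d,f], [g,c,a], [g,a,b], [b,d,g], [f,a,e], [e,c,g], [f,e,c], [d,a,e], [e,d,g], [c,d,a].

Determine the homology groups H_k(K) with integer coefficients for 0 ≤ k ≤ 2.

K has 7 vertices, 18 edges, 12 triangles.
rank ∂_0 = 0, rank ∂_1 = 6 ⇒ b_0 = 7 − 0 − 6 = 1; all invariant factors of ∂_1 are 1 so no torsion. So H_0 = Z.
rank ∂_1 = 6, rank ∂_2 = 12 ⇒ b_1 = 18 − 6 − 12 = 0; ∂_2 has invariant factor(s) [2] giving torsion. So H_1 = Z/2.
rank ∂_2 = 12, rank ∂_3 = 0 ⇒ b_2 = 12 − 12 − 0 = 0. So H_2 = 0.

H_0 = Z,  H_1 = Z/2,  H_2 = 0.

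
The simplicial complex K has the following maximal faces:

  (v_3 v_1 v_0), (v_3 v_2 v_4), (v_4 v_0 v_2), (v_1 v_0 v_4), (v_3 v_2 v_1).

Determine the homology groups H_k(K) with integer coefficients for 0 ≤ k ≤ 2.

H_0 ≅ Z,  H_1 ≅ Z,  H_2 = 0.

K has 5 vertices, 10 edges, 5 triangles.
rank ∂_0 = 0, rank ∂_1 = 4 ⇒ b_0 = 5 − 0 − 4 = 1; all invariant factors of ∂_1 are 1 so no torsion. So H_0 ≅ Z.
rank ∂_1 = 4, rank ∂_2 = 5 ⇒ b_1 = 10 − 4 − 5 = 1; all invariant factors of ∂_2 are 1 so no torsion. So H_1 ≅ Z.
rank ∂_2 = 5, rank ∂_3 = 0 ⇒ b_2 = 5 − 5 − 0 = 0. So H_2 ≅ 0.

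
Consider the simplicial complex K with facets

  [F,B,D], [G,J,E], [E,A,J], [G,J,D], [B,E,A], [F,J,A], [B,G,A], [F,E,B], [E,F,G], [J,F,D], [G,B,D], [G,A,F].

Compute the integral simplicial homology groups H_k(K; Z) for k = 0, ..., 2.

Order the vertices as A < B < D < E < F < G < J. Listing each simplex with vertices in this order, K has dimension 2 with simplices:

  0-simplices (7): A, B, D, E, F, G, J
  1-simplices (18): AB, AE, AF, AG, AJ, BD, BE, BF, BG, DF, DG, DJ, EF, EG, EJ, FG, FJ, GJ
  2-simplices (12): ABE, ABG, AEJ, AFG, AFJ, BDF, BDG, BEF, DFJ, DGJ, EFG, EGJ

Hence C_0 ≅ Z^7, C_1 ≅ Z^18, C_2 ≅ Z^12.

∂_1: C_1 → C_0 sends each edge [p,q] (with p < q) to q − p. For instance
  ∂EF = F − E.
This gives a 7×18 integer matrix of rank 6; reducing to Smith normal form yields diagonal entries (1,1,1,1,1,1).

The boundary map ∂_2: C_2 → C_1 acts by ∂[p,q,r] = [q,r] − [p,r] + [p,q]. For instance
  ∂AFG = FG − AG + AF,
  ∂BEF = EF − BF + BE.
The 18×12 boundary matrix has rank 12 and Smith normal form diag(1,1,1,1,1,1,1,1,1,1,1,2).

From H_k ≅ ker(∂_k) / im(∂_{k+1}) we obtain:

  H_0: rank C_0 − rank ∂_1 = 7 − 6 = 1, and the invariant factors of ∂_1 are all 1, so H_0 ≅ Z.
  H_1: rank ker ∂_1 − rank ∂_2 = (18 − 6) − 12 = 0, and ∂_2 has invariant factor 2 > 1, so H_1 ≅ Z/2Z.
  H_2: rank ker ∂_2 − rank ∂_3 = (12 − 12) − 0 = 0, and there is no ∂_3, so H_2 ≅ 0.

H_0 = Z,  H_1 = Z/2Z,  H_2 = 0.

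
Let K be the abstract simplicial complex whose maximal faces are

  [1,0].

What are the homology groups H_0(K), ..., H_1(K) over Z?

Take the total order 0 < 1 on the vertex set. Then K (dimension 1) consists of the simplices:

  0-simplices (2): [0], [1]
  1-simplices (1): [0,1]

so the chain groups are C_0 ≅ Z^2, C_1 ≅ Z^1.

Boundary ∂_1: C_1 → C_0 sends each edge [p,q] (with p < q) to q − p. For instance
  ∂[0,1] = [1] − [0].
This gives a 2×1 integer matrix of rank 1; reducing to Smith normal form yields diagonal entries (1).

Now H_k = ker ∂_k / im ∂_{k+1}, so:

  H_0: rank C_0 − rank ∂_1 = 2 − 1 = 1, and the invariant factors of ∂_1 are all 1, so H_0 = Z.
  H_1: rank ker ∂_1 − rank ∂_2 = (1 − 1) − 0 = 0, and there is no ∂_2, so H_1 = 0.

H_0 = Z,  H_1 = 0.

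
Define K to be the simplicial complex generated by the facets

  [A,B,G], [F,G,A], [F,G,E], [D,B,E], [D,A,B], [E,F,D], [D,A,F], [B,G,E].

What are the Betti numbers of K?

Order the vertices as A < B < D < E < F < G. Listing each simplex with vertices in this order, K has dimension 2 with simplices:

  0-simplices (6): A, B, D, E, F, G
  1-simplices (12): AB, AD, AF, AG, BD, BE, BG, DE, DF, EF, EG, FG
  2-simplices (8): ABD, ABG, ADF, AFG, BDE, BEG, DEF, EFG

giving chain groups C_0 ≅ Z^6, C_1 ≅ Z^12, C_2 ≅ Z^8.

The boundary map ∂_1: C_1 → C_0 maps an edge to its endpoints' difference, ∂[p,q] = q − p. For instance
  ∂AB = B − A.
This gives a 6×12 integer matrix of rank 5; reducing to Smith normal form yields diagonal entries (1,1,1,1,1).

Boundary ∂_2: C_2 → C_1 maps a triangle to the signed sum of its edges. For instance
  ∂ABD = BD − AD + AB,
  ∂DEF = EF − DF + DE.
The 12×8 boundary matrix has rank 7 and Smith normal form diag(1,1,1,1,1,1,1).

Reading off H_k = ker ∂_k / im ∂_{k+1}:

  H_0: rank C_0 − rank ∂_1 = 6 − 5 = 1, and the invariant factors of ∂_1 are all 1, so H_0 = Z.
  H_1: rank ker ∂_1 − rank ∂_2 = (12 − 5) − 7 = 0, and the invariant factors of ∂_2 are all 1, so H_1 = 0.
  H_2: rank ker ∂_2 − rank ∂_3 = (8 − 7) − 0 = 1, and there is no ∂_3, so H_2 = Z.

Hence the Betti numbers are b_0 = 1, b_1 = 0, b_2 = 1.

b_0 = 1, b_1 = 0, b_2 = 1.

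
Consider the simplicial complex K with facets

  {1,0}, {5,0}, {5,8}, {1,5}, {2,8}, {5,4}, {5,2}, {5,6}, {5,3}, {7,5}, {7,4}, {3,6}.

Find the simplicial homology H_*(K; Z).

Fix the vertex order 0 < 1 < 2 < 3 < 4 < 5 < 6 < 7 < 8 and write every simplex with vertices in increasing order. Then dim K = 1 and the simplices of K are:

  0-simplices (9): [0], [1], [2], [3], [4], [5], [6], [7], [8]
  1-simplices (12): [0,1], [0,5], [1,5], [2,5], [2,8], [3,5], [3,6], [4,5], [4,7], [5,6], [5,7], [5,8]

giving chain groups C_0 ≅ Z^9, C_1 ≅ Z^12.

The boundary map ∂_1: C_1 → C_0 is given by ∂[p,q] = [q] − [p]. For instance
  ∂[5,8] = [8] − [5].
As a 9×12 matrix over Z this has rank 8, with invariant factors (1,1,1,1,1,1,1,1).

Reading off H_k = ker ∂_k / im ∂_{k+1}:

  H_0: rank C_0 − rank ∂_1 = 9 − 8 = 1, and the invariant factors of ∂_1 are all 1, so H_0 ≅ Z.
  H_1: rank ker ∂_1 − rank ∂_2 = (12 − 8) − 0 = 4, and there is no ∂_2, so H_1 ≅ Z^4.

As a check, the Euler characteristic is 9 − 12 = -3, which agrees with 1 − 4 = -3.

H_0 = Z,  H_1 = Z^4.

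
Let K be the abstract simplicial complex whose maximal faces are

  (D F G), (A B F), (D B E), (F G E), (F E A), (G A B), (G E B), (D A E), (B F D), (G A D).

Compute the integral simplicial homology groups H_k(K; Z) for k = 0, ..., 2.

Take the total order A < B < D < E < F < G on the vertex set. Then K (dimension 2) consists of the simplices:

  0-simplices (6): A, B, D, E, F, G
  1-simplices (15): AB, AD, AE, AF, AG, BD, BE, BF, BG, DE, DF, DG, EF, EG, FG
  2-simplices (10): ABF, ABG, ADE, ADG, AEF, BDE, BDF, BEG, DFG, EFG

giving chain groups C_0 ≅ Z^6, C_1 ≅ Z^15, C_2 ≅ Z^10.

The boundary map ∂_1: C_1 → C_0 is given by ∂[p,q] = [q] − [p]. For instance
  ∂EF = F − E.
The 6×15 boundary matrix has rank 5 and Smith normal form diag(1,1,1,1,1).

Boundary ∂_2: C_2 → C_1 sends each 2-simplex [p,q,r] to [q,r] − [p,r] + [p,q]. For instance
  ∂EFG = FG − EG + EF,
  ∂ADG = DG − AG + AD.
The 15×10 boundary matrix has rank 10 and Smith normal form diag(1,1,1,1,1,1,1,1,1,2).

From H_k ≅ ker(∂_k) / im(∂_{k+1}) we obtain:

  H_0: rank C_0 − rank ∂_1 = 6 − 5 = 1, and the invariant factors of ∂_1 are all 1, so H_0 ≅ Z.
  H_1: rank ker ∂_1 − rank ∂_2 = (15 − 5) − 10 = 0, and ∂_2 has invariant factor 2 > 1, so H_1 ≅ Z/2.
  H_2: rank ker ∂_2 − rank ∂_3 = (10 − 10) − 0 = 0, and there is no ∂_3, so H_2 ≅ 0.

(K is a triangulation of the real projective plane RP^2.)

H_0 ≅ Z,  H_1 ≅ Z/2,  H_2 = 0.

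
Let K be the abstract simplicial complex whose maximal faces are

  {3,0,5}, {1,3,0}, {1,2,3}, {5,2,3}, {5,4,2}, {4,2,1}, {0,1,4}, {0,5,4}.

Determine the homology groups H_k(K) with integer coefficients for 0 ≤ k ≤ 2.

Order the vertices as 0 < 1 < 2 < 3 < 4 < 5. Listing each simplex with vertices in this order, K has dimension 2 with simplices:

  0-simplices (6): [0], [1], [2], [3], [4], [5]
  1-simplices (12): [0,1], [0,3], [0,4], [0,5], [1,2], [1,3], [1,4], [2,3], [2,4], [2,5], [3,5], [4,5]
  2-simplices (8): [0,1,3], [0,1,4], [0,3,5], [0,4,5], [1,2,3], [1,2,4], [2,3,5], [2,4,5]

so the chain groups are C_0 ≅ Z^6, C_1 ≅ Z^12, C_2 ≅ Z^8.

∂_1: C_1 → C_0 is given by ∂[p,q] = [q] − [p]. For instance
  ∂[4,5] = [5] − [4].
As a 6×12 matrix over Z this has rank 5, with invariant factors (1,1,1,1,1).

The boundary map ∂_2: C_2 → C_1 maps a triangle to the signed sum of its edges. For instance
  ∂[0,1,3] = [1,3] − [0,3] + [0,1],
  ∂[2,4,5] = [4,5] − [2,5] + [2,4].
The resulting 12×8 matrix has rank 7, and its Smith normal form has invariant factors (1,1,1,1,1,1,1).

Now H_k = ker ∂_k / im ∂_{k+1}, so:

  H_0: rank C_0 − rank ∂_1 = 6 − 5 = 1, and the invariant factors of ∂_1 are all 1, so H_0 = Z.
  H_1: rank ker ∂_1 − rank ∂_2 = (12 − 5) − 7 = 0, and the invariant factors of ∂_2 are all 1, so H_1 = 0.
  H_2: rank ker ∂_2 − rank ∂_3 = (8 − 7) − 0 = 1, and there is no ∂_3, so H_2 = Z.

H_0 ≅ Z,  H_1 = 0,  H_2 ≅ Z.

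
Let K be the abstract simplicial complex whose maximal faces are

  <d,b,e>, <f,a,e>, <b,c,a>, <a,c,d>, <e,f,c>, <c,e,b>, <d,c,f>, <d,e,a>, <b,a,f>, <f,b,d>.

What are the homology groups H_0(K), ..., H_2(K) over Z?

H_0 = Z,  H_1 = Z/2Z,  H_2 = 0.

We work with the vertex ordering a < b < c < d < e < f. The simplices of K, each written with vertices in increasing order, are:

  0-simplices (6): a, b, c, d, e, f
  1-simplices (15): ab, ac, ad, ae, af, bc, bd, be, bf, cd, ce, cf, de, df, ef
  2-simplices (10): abc, abf, acd, ade, aef, bce, bde, bdf, cdf, cef

Hence C_0 ≅ Z^6, C_1 ≅ Z^15, C_2 ≅ Z^10.

Boundary ∂_1: C_1 → C_0 is given by ∂[p,q] = [q] − [p]. For instance
  ∂ad = d − a.
This gives a 6×15 integer matrix of rank 5; reducing to Smith normal form yields diagonal entries (1,1,1,1,1).

Boundary ∂_2: C_2 → C_1 sends each 2-simplex [p,q,r] to [q,r] − [p,r] + [p,q]. For instance
  ∂abf = bf − af + ab,
  ∂cef = ef − cf + ce.
This gives a 15×10 integer matrix of rank 10; reducing to Smith normal form yields diagonal entries (1,1,1,1,1,1,1,1,1,2).

From H_k ≅ ker(∂_k) / im(∂_{k+1}) we obtain:

  H_0: rank C_0 − rank ∂_1 = 6 − 5 = 1, and the invariant factors of ∂_1 are all 1, so H_0 = Z.
  H_1: rank ker ∂_1 − rank ∂_2 = (15 − 5) − 10 = 0, and ∂_2 has invariant factor 2 > 1, so H_1 = Z/2Z.
  H_2: rank ker ∂_2 − rank ∂_3 = (10 − 10) − 0 = 0, and there is no ∂_3, so H_2 = 0.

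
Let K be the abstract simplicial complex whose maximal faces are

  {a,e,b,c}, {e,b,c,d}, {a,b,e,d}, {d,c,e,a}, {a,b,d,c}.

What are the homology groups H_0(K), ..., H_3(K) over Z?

H_0 ≅ Z,  H_1 = 0,  H_2 = 0,  H_3 ≅ Z.

Fix the vertex order a < b < c < d < e and write every simplex with vertices in increasing order. Then dim K = 3 and the simplices of K are:

  0-simplices (5): a, b, c, d, e
  1-simplices (10): ab, ac, ad, ae, bc, bd, be, cd, ce, de
  2-simplices (10): abc, abd, abe, acd, ace, ade, bcd, bce, bde, cde
  3-simplices (5): abcd, abce, abde, acde, bcde

so the chain groups are C_0 ≅ Z^5, C_1 ≅ Z^10, C_2 ≅ Z^10, C_3 ≅ Z^5.

The boundary map ∂_1: C_1 → C_0 maps an edge to its endpoints' difference, ∂[p,q] = q − p. For instance
  ∂ab = b − a.
The 5×10 boundary matrix has rank 4 and Smith normal form diag(1,1,1,1).

The boundary map ∂_2: C_2 → C_1 acts by ∂[p,q,r] = [q,r] − [p,r] + [p,q]. For instance
  ∂bce = ce − be + bc,
  ∂bde = de − be + bd.
The resulting 10×10 matrix has rank 6, and its Smith normal form has invariant factors (1,1,1,1,1,1).

The boundary map ∂_3: C_3 → C_2 sends each 3-simplex σ to the alternating sum Σ_i (−1)^i (σ with its i-th vertex removed). For instance
  ∂bcde = cde − bde + bce − bcd,
  ∂abcd = bcd − acd + abd − abc.
The resulting 10×5 matrix has rank 4, and its Smith normal form has invariant factors (1,1,1,1).

Computing H_k = (kernel of ∂_k) / (image of ∂_{k+1}):

  H_0: rank C_0 − rank ∂_1 = 5 − 4 = 1, and the invariant factors of ∂_1 are all 1, so H_0 = Z.
  H_1: rank ker ∂_1 − rank ∂_2 = (10 − 4) − 6 = 0, and the invariant factors of ∂_2 are all 1, so H_1 = 0.
  H_2: rank ker ∂_2 − rank ∂_3 = (10 − 6) − 4 = 0, and the invariant factors of ∂_3 are all 1, so H_2 = 0.
  H_3: rank ker ∂_3 − rank ∂_4 = (5 − 4) − 0 = 1, and there is no ∂_4, so H_3 = Z.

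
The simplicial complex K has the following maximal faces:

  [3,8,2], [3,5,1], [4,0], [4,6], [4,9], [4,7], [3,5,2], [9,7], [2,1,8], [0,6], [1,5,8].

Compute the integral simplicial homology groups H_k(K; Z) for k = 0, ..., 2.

Order the vertices as 0 < 1 < 2 < 3 < 4 < 5 < 6 < 7 < 8 < 9. Listing each simplex with vertices in this order, K has dimension 2 with simplices:

  0-simplices (10): [0], [1], [2], [3], [4], [5], [6], [7], [8], [9]
  1-simplices (16): [0,4], [0,6], [1,2], [1,3], [1,5], [1,8], [2,3], [2,5], [2,8], [3,5], [3,8], [4,6], [4,7], [4,9], [5,8], [7,9]
  2-simplices (5): [1,2,8], [1,3,5], [1,5,8], [2,3,5], [2,3,8]

Hence C_0 ≅ Z^10, C_1 ≅ Z^16, C_2 ≅ Z^5.

The boundary map ∂_1: C_1 → C_0 sends each edge [p,q] (with p < q) to q − p. For instance
  ∂[3,5] = [5] − [3].
The resulting 10×16 matrix has rank 8, and its Smith normal form has invariant factors (1,1,1,1,1,1,1,1).

∂_2: C_2 → C_1 sends each 2-simplex [p,q,r] to [q,r] − [p,r] + [p,q]. For instance
  ∂[2,3,8] = [3,8] − [2,8] + [2,3],
  ∂[2,3,5] = [3,5] − [2,5] + [2,3].
The 16×5 boundary matrix has rank 5 and Smith normal form diag(1,1,1,1,1).

Reading off H_k = ker ∂_k / im ∂_{k+1}:

  H_0: rank C_0 − rank ∂_1 = 10 − 8 = 2, and the invariant factors of ∂_1 are all 1, so H_0 = Z^2.
  H_1: rank ker ∂_1 − rank ∂_2 = (16 − 8) − 5 = 3, and the invariant factors of ∂_2 are all 1, so H_1 = Z^3.
  H_2: rank ker ∂_2 − rank ∂_3 = (5 − 5) − 0 = 0, and there is no ∂_3, so H_2 = 0.

As a check, the Euler characteristic is 10 − 16 + 5 = -1, which agrees with 2 − 3 + 0 = -1.
(K is a triangulation of the disjoint union of the Möbius band and a wedge of 2 circles.)

H_0 = Z^2,  H_1 = Z^3,  H_2 = 0.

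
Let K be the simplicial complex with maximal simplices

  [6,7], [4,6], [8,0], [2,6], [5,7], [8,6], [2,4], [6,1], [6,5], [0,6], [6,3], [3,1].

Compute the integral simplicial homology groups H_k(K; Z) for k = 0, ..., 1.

We work with the vertex ordering 0 < 1 < 2 < 3 < 4 < 5 < 6 < 7 < 8. The simplices of K, each written with vertices in increasing order, are:

  0-simplices (9): [0], [1], [2], [3], [4], [5], [6], [7], [8]
  1-simplices (12): [0,6], [0,8], [1,3], [1,6], [2,4], [2,6], [3,6], [4,6], [5,6], [5,7], [6,7], [6,8]

Hence C_0 ≅ Z^9, C_1 ≅ Z^12.

∂_1: C_1 → C_0 sends each edge [p,q] (with p < q) to q − p. For instance
  ∂[5,7] = [7] − [5].
The resulting 9×12 matrix has rank 8, and its Smith normal form has invariant factors (1,1,1,1,1,1,1,1).

From H_k ≅ ker(∂_k) / im(∂_{k+1}) we obtain:

  H_0: rank C_0 − rank ∂_1 = 9 − 8 = 1, and the invariant factors of ∂_1 are all 1, so H_0 = Z.
  H_1: rank ker ∂_1 − rank ∂_2 = (12 − 8) − 0 = 4, and there is no ∂_2, so H_1 = Z^4.

H_0 = Z,  H_1 = Z^4.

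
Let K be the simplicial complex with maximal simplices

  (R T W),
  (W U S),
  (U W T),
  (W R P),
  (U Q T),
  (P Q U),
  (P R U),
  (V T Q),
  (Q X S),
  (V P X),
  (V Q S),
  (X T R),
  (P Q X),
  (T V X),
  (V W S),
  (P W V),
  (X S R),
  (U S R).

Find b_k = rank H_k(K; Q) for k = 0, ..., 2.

b_0 = 1, b_1 = 1, b_2 = 0.

Fix the vertex order P < Q < R < S < T < U < V < W < X and write every simplex with vertices in increasing order. Then dim K = 2 and the simplices of K are:

  0-simplices (9): P, Q, R, S, T, U, V, W, X
  1-simplices (27): PQ, PR, PU, PV, PW, PX, QS, QT, QU, QV, QX, RS, RT, RU, RW, RX, SU, SV, SW, SX, TU, TV, TW, TX, UW, VW, VX
  2-simplices (18): PQU, PQX, PRU, PRW, PVW, PVX, QSV, QSX, QTU, QTV, RSU, RSX, RTW, RTX, SUW, SVW, TUW, TVX

so the chain groups are C_0 ≅ Z^9, C_1 ≅ Z^27, C_2 ≅ Z^18.

∂_1: C_1 → C_0 sends each edge [p,q] (with p < q) to q − p. For instance
  ∂TX = X − T.
The 9×27 boundary matrix has rank 8 and Smith normal form diag(1,1,1,1,1,1,1,1).

Boundary ∂_2: C_2 → C_1 acts by ∂[p,q,r] = [q,r] − [p,r] + [p,q]. For instance
  ∂PVW = VW − PW + PV,
  ∂QSV = SV − QV + QS.
This gives a 27×18 integer matrix of rank 18; reducing to Smith normal form yields diagonal entries (1,1,1,1,1,1,1,1,1,1,1,1,1,1,1,1,1,2).

From H_k ≅ ker(∂_k) / im(∂_{k+1}) we obtain:

  H_0: rank C_0 − rank ∂_1 = 9 − 8 = 1, and the invariant factors of ∂_1 are all 1, so H_0 ≅ Z.
  H_1: rank ker ∂_1 − rank ∂_2 = (27 − 8) − 18 = 1, and ∂_2 has invariant factor 2 > 1, so H_1 ≅ Z ⊕ Z/2Z.
  H_2: rank ker ∂_2 − rank ∂_3 = (18 − 18) − 0 = 0, and there is no ∂_3, so H_2 ≅ 0.

Hence the Betti numbers are b_0 = 1, b_1 = 1, b_2 = 0.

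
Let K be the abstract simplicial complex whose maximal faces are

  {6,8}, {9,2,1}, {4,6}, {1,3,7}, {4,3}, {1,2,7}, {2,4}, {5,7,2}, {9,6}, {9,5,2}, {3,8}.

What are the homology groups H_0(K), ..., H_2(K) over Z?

H_0 ≅ Z,  H_1 ≅ Z^3,  H_2 = 0.

We work with the vertex ordering 1 < 2 < 3 < 4 < 5 < 6 < 7 < 8 < 9. The simplices of K, each written with vertices in increasing order, are:

  0-simplices (9): [1], [2], [3], [4], [5], [6], [7], [8], [9]
  1-simplices (16): [1,2], [1,3], [1,7], [1,9], [2,4], [2,5], [2,7], [2,9], [3,4], [3,7], [3,8], [4,6], [5,7], [5,9], [6,8], [6,9]
  2-simplices (5): [1,2,7], [1,2,9], [1,3,7], [2,5,7], [2,5,9]

so the chain groups are C_0 ≅ Z^9, C_1 ≅ Z^16, C_2 ≅ Z^5.

Boundary ∂_1: C_1 → C_0 sends each edge [p,q] (with p < q) to q − p.
As a 9×16 matrix over Z this has rank 8, with invariant factors (1,1,1,1,1,1,1,1).

∂_2: C_2 → C_1 sends each 2-simplex [p,q,r] to [q,r] − [p,r] + [p,q]. For instance
  ∂[1,3,7] = [3,7] − [1,7] + [1,3],
  ∂[1,2,7] = [2,7] − [1,7] + [1,2].
This gives a 16×5 integer matrix of rank 5; reducing to Smith normal form yields diagonal entries (1,1,1,1,1).

Now H_k = ker ∂_k / im ∂_{k+1}, so:

  H_0: rank C_0 − rank ∂_1 = 9 − 8 = 1, and the invariant factors of ∂_1 are all 1, so H_0 = Z.
  H_1: rank ker ∂_1 − rank ∂_2 = (16 − 8) − 5 = 3, and the invariant factors of ∂_2 are all 1, so H_1 = Z^3.
  H_2: rank ker ∂_2 − rank ∂_3 = (5 − 5) − 0 = 0, and there is no ∂_3, so H_2 = 0.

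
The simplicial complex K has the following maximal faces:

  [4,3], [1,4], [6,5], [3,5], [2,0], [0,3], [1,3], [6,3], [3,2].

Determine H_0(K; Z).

H_0 ≅ Z.

Fix the vertex order 0 < 1 < 2 < 3 < 4 < 5 < 6 and write every simplex with vertices in increasing order. Then dim K = 1 and the simplices of K are:

  0-simplices (7): [0], [1], [2], [3], [4], [5], [6]
  1-simplices (9): [0,2], [0,3], [1,3], [1,4], [2,3], [3,4], [3,5], [3,6], [5,6]

Hence C_0 ≅ Z^7, C_1 ≅ Z^9.

Boundary ∂_1: C_1 → C_0 is given by ∂[p,q] = [q] − [p]. For instance
  ∂[0,3] = [3] − [0].
This gives a 7×9 integer matrix of rank 6; reducing to Smith normal form yields diagonal entries (1,1,1,1,1,1).

Computing H_k = (kernel of ∂_k) / (image of ∂_{k+1}):

  H_0: rank C_0 − rank ∂_1 = 7 − 6 = 1, and the invariant factors of ∂_1 are all 1, so H_0 ≅ Z.

(K is a triangulation of a wedge of 3 circles.)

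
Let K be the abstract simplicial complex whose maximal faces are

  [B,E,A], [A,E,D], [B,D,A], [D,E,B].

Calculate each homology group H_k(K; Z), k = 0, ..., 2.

H_0 = Z,  H_1 = 0,  H_2 = Z.

Take the total order A < B < D < E on the vertex set. Then K (dimension 2) consists of the simplices:

  0-simplices (4): A, B, D, E
  1-simplices (6): AB, AD, AE, BD, BE, DE
  2-simplices (4): ABD, ABE, ADE, BDE

Hence C_0 ≅ Z^4, C_1 ≅ Z^6, C_2 ≅ Z^4.

Boundary ∂_1: C_1 → C_0 maps an edge to its endpoints' difference, ∂[p,q] = q − p.
This gives a 4×6 integer matrix of rank 3; reducing to Smith normal form yields diagonal entries (1,1,1).

∂_2: C_2 → C_1 maps a triangle to the signed sum of its edges. For instance
  ∂ABD = BD − AD + AB,
  ∂ADE = DE − AE + AD.
The resulting 6×4 matrix has rank 3, and its Smith normal form has invariant factors (1,1,1).

Now H_k = ker ∂_k / im ∂_{k+1}, so:

  H_0: rank C_0 − rank ∂_1 = 4 − 3 = 1, and the invariant factors of ∂_1 are all 1, so H_0 = Z.
  H_1: rank ker ∂_1 − rank ∂_2 = (6 − 3) − 3 = 0, and the invariant factors of ∂_2 are all 1, so H_1 = 0.
  H_2: rank ker ∂_2 − rank ∂_3 = (4 − 3) − 0 = 1, and there is no ∂_3, so H_2 = Z.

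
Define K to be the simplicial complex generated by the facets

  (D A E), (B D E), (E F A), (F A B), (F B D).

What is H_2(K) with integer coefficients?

Fix the vertex order A < B < D < E < F and write every simplex with vertices in increasing order. Then dim K = 2 and the simplices of K are:

  0-simplices (5): A, B, D, E, F
  1-simplices (10): AB, AD, AE, AF, BD, BE, BF, DE, DF, EF
  2-simplices (5): ABF, ADE, AEF, BDE, BDF

Hence C_0 ≅ Z^5, C_1 ≅ Z^10, C_2 ≅ Z^5.

Boundary ∂_1: C_1 → C_0 maps an edge to its endpoints' difference, ∂[p,q] = q − p. For instance
  ∂DF = F − D.
The resulting 5×10 matrix has rank 4, and its Smith normal form has invariant factors (1,1,1,1).

The boundary map ∂_2: C_2 → C_1 sends each 2-simplex [p,q,r] to [q,r] − [p,r] + [p,q]. For instance
  ∂BDF = DF − BF + BD,
  ∂BDE = DE − BE + BD.
As a 10×5 matrix over Z this has rank 5, with invariant factors (1,1,1,1,1).

From H_k ≅ ker(∂_k) / im(∂_{k+1}) we obtain:

  H_2: rank ker ∂_2 − rank ∂_3 = (5 − 5) − 0 = 0, and there is no ∂_3, so H_2 = 0.

H_2 = 0.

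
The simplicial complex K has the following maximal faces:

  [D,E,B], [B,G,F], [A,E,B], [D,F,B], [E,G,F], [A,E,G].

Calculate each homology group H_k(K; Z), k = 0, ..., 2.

Fix the vertex order A < B < D < E < F < G and write every simplex with vertices in increasing order. Then dim K = 2 and the simplices of K are:

  0-simplices (6): A, B, D, E, F, G
  1-simplices (12): AB, AE, AG, BD, BE, BF, BG, DE, DF, EF, EG, FG
  2-simplices (6): ABE, AEG, BDE, BDF, BFG, EFG

Hence C_0 ≅ Z^6, C_1 ≅ Z^12, C_2 ≅ Z^6.

Boundary ∂_1: C_1 → C_0 sends each edge [p,q] (with p < q) to q − p.
The 6×12 boundary matrix has rank 5 and Smith normal form diag(1,1,1,1,1).

The boundary map ∂_2: C_2 → C_1 acts by ∂[p,q,r] = [q,r] − [p,r] + [p,q]. For instance
  ∂AEG = EG − AG + AE,
  ∂BDF = DF − BF + BD.
As a 12×6 matrix over Z this has rank 6, with invariant factors (1,1,1,1,1,1).

Reading off H_k = ker ∂_k / im ∂_{k+1}:

  H_0: rank C_0 − rank ∂_1 = 6 − 5 = 1, and the invariant factors of ∂_1 are all 1, so H_0 ≅ Z.
  H_1: rank ker ∂_1 − rank ∂_2 = (12 − 5) − 6 = 1, and the invariant factors of ∂_2 are all 1, so H_1 ≅ Z.
  H_2: rank ker ∂_2 − rank ∂_3 = (6 − 6) − 0 = 0, and there is no ∂_3, so H_2 ≅ 0.

As a check, the Euler characteristic is 6 − 12 + 6 = 0, which agrees with 1 − 1 + 0 = 0.
(K is a triangulation of the cylinder S^1 x I.)

H_0 ≅ Z,  H_1 ≅ Z,  H_2 = 0.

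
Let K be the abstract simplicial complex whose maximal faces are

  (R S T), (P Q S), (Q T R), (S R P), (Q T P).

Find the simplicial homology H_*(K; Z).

We work with the vertex ordering P < Q < R < S < T. The simplices of K, each written with vertices in increasing order, are:

  0-simplices (5): P, Q, R, S, T
  1-simplices (10): PQ, PR, PS, PT, QR, QS, QT, RS, RT, ST
  2-simplices (5): PQS, PQT, PRS, QRT, RST

so the chain groups are C_0 ≅ Z^5, C_1 ≅ Z^10, C_2 ≅ Z^5.

Boundary ∂_1: C_1 → C_0 sends each edge [p,q] (with p < q) to q − p.
This gives a 5×10 integer matrix of rank 4; reducing to Smith normal form yields diagonal entries (1,1,1,1).

Boundary ∂_2: C_2 → C_1 maps a triangle to the signed sum of its edges. For instance
  ∂PQS = QS − PS + PQ,
  ∂QRT = RT − QT + QR.
This gives a 10×5 integer matrix of rank 5; reducing to Smith normal form yields diagonal entries (1,1,1,1,1).

Computing H_k = (kernel of ∂_k) / (image of ∂_{k+1}):

  H_0: rank C_0 − rank ∂_1 = 5 − 4 = 1, and the invariant factors of ∂_1 are all 1, so H_0 = Z.
  H_1: rank ker ∂_1 − rank ∂_2 = (10 − 4) − 5 = 1, and the invariant factors of ∂_2 are all 1, so H_1 = Z.
  H_2: rank ker ∂_2 − rank ∂_3 = (5 − 5) − 0 = 0, and there is no ∂_3, so H_2 = 0.

H_0 = Z,  H_1 = Z,  H_2 = 0.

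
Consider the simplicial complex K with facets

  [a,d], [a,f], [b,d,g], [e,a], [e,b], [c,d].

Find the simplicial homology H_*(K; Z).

Order the vertices as a < b < c < d < e < f < g. Listing each simplex with vertices in this order, K has dimension 2 with simplices:

  0-simplices (7): a, b, c, d, e, f, g
  1-simplices (8): ad, ae, af, bd, be, bg, cd, dg
  2-simplices (1): bdg

so the chain groups are C_0 ≅ Z^7, C_1 ≅ Z^8, C_2 ≅ Z^1.

Boundary ∂_1: C_1 → C_0 is given by ∂[p,q] = [q] − [p]. For instance
  ∂af = f − a.
This gives a 7×8 integer matrix of rank 6; reducing to Smith normal form yields diagonal entries (1,1,1,1,1,1).

The boundary map ∂_2: C_2 → C_1 maps a triangle to the signed sum of its edges. For instance
  ∂bdg = dg − bg + bd.
As a 8×1 matrix over Z this has rank 1, with invariant factors (1).

Computing H_k = (kernel of ∂_k) / (image of ∂_{k+1}):

  H_0: rank C_0 − rank ∂_1 = 7 − 6 = 1, and the invariant factors of ∂_1 are all 1, so H_0 ≅ Z.
  H_1: rank ker ∂_1 − rank ∂_2 = (8 − 6) − 1 = 1, and the invariant factors of ∂_2 are all 1, so H_1 ≅ Z.
  H_2: rank ker ∂_2 − rank ∂_3 = (1 − 1) − 0 = 0, and there is no ∂_3, so H_2 ≅ 0.

H_0 = Z,  H_1 = Z,  H_2 = 0.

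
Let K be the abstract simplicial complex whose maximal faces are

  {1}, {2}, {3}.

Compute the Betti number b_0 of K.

b_0 = 3.

K has 3 vertices.
rank ∂_0 = 0, rank ∂_1 = 0 ⇒ b_0 = 3 − 0 − 0 = 3. So H_0 ≅ Z^3.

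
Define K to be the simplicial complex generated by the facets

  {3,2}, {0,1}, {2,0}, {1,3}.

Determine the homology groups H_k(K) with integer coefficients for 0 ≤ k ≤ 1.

Fix the vertex order 0 < 1 < 2 < 3 and write every simplex with vertices in increasing order. Then dim K = 1 and the simplices of K are:

  0-simplices (4): [0], [1], [2], [3]
  1-simplices (4): [0,1], [0,2], [1,3], [2,3]

so the chain groups are C_0 ≅ Z^4, C_1 ≅ Z^4.

Boundary ∂_1: C_1 → C_0 maps an edge to its endpoints' difference, ∂[p,q] = q − p. For instance
  ∂[0,2] = [2] − [0].
The 4×4 boundary matrix has rank 3 and Smith normal form diag(1,1,1).

Now H_k = ker ∂_k / im ∂_{k+1}, so:

  H_0: rank C_0 − rank ∂_1 = 4 − 3 = 1, and the invariant factors of ∂_1 are all 1, so H_0 = Z.
  H_1: rank ker ∂_1 − rank ∂_2 = (4 − 3) − 0 = 1, and there is no ∂_2, so H_1 = Z.

H_0 = Z,  H_1 = Z.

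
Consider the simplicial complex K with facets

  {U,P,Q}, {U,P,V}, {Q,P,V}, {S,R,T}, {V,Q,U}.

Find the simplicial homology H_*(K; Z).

We work with the vertex ordering P < Q < R < S < T < U < V. The simplices of K, each written with vertices in increasing order, are:

  0-simplices (7): P, Q, R, S, T, U, V
  1-simplices (9): PQ, PU, PV, QU, QV, RS, RT, ST, UV
  2-simplices (5): PQU, PQV, PUV, QUV, RST

giving chain groups C_0 ≅ Z^7, C_1 ≅ Z^9, C_2 ≅ Z^5.

Boundary ∂_1: C_1 → C_0 is given by ∂[p,q] = [q] − [p]. For instance
  ∂QU = U − Q.
As a 7×9 matrix over Z this has rank 5, with invariant factors (1,1,1,1,1).

The boundary map ∂_2: C_2 → C_1 maps a triangle to the signed sum of its edges. For instance
  ∂QUV = UV − QV + QU,
  ∂PQU = QU − PU + PQ.
This gives a 9×5 integer matrix of rank 4; reducing to Smith normal form yields diagonal entries (1,1,1,1).

Reading off H_k = ker ∂_k / im ∂_{k+1}:

  H_0: rank C_0 − rank ∂_1 = 7 − 5 = 2, and the invariant factors of ∂_1 are all 1, so H_0 ≅ Z^2.
  H_1: rank ker ∂_1 − rank ∂_2 = (9 − 5) − 4 = 0, and the invariant factors of ∂_2 are all 1, so H_1 ≅ 0.
  H_2: rank ker ∂_2 − rank ∂_3 = (5 − 4) − 0 = 1, and there is no ∂_3, so H_2 ≅ Z.

H_0 ≅ Z^2,  H_1 = 0,  H_2 ≅ Z.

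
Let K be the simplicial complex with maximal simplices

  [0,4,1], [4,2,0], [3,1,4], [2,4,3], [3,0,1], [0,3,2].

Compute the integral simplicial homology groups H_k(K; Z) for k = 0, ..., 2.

H_0 ≅ Z,  H_1 = 0,  H_2 ≅ Z.

K has 5 vertices, 9 edges, 6 triangles.
rank ∂_0 = 0, rank ∂_1 = 4 ⇒ b_0 = 5 − 0 − 4 = 1; all invariant factors of ∂_1 are 1 so no torsion. So H_0 ≅ Z.
rank ∂_1 = 4, rank ∂_2 = 5 ⇒ b_1 = 9 − 4 − 5 = 0; all invariant factors of ∂_2 are 1 so no torsion. So H_1 ≅ 0.
rank ∂_2 = 5, rank ∂_3 = 0 ⇒ b_2 = 6 − 5 − 0 = 1. So H_2 ≅ Z.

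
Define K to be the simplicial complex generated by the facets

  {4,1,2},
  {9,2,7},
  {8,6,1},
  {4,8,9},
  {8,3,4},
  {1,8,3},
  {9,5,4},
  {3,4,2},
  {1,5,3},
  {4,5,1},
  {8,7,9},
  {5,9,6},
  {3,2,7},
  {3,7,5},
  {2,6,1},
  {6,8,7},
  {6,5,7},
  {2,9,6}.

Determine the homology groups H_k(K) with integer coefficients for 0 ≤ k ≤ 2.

Take the total order 1 < 2 < 3 < 4 < 5 < 6 < 7 < 8 < 9 on the vertex set. Then K (dimension 2) consists of the simplices:

  0-simplices (9): [1], [2], [3], [4], [5], [6], [7], [8], [9]
  1-simplices (27): (27 of them)
  2-simplices (18): [1,2,4], [1,2,6], [1,3,5], [1,3,8], [1,4,5], [1,6,8], [2,3,4], [2,3,7], [2,6,9], [2,7,9], [3,4,8], [3,5,7], [4,5,9], [4,8,9], [5,6,7], [5,6,9], [6,7,8], [7,8,9]

giving chain groups C_0 ≅ Z^9, C_1 ≅ Z^27, C_2 ≅ Z^18.

The boundary map ∂_1: C_1 → C_0 sends each edge [p,q] (with p < q) to q − p. For instance
  ∂[3,7] = [7] − [3].
As a 9×27 matrix over Z this has rank 8, with invariant factors (1,1,1,1,1,1,1,1).

Boundary ∂_2: C_2 → C_1 sends each 2-simplex [p,q,r] to [q,r] − [p,r] + [p,q]. For instance
  ∂[1,2,6] = [2,6] − [1,6] + [1,2],
  ∂[1,6,8] = [6,8] − [1,8] + [1,6].
This gives a 27×18 integer matrix of rank 18; reducing to Smith normal form yields diagonal entries (1,1,1,1,1,1,1,1,1,1,1,1,1,1,1,1,1,2).

From H_k ≅ ker(∂_k) / im(∂_{k+1}) we obtain:

  H_0: rank C_0 − rank ∂_1 = 9 − 8 = 1, and the invariant factors of ∂_1 are all 1, so H_0 ≅ Z.
  H_1: rank ker ∂_1 − rank ∂_2 = (27 − 8) − 18 = 1, and ∂_2 has invariant factor 2 > 1, so H_1 ≅ Z ⊕ Z/2Z.
  H_2: rank ker ∂_2 − rank ∂_3 = (18 − 18) − 0 = 0, and there is no ∂_3, so H_2 ≅ 0.

As a check, the Euler characteristic is 9 − 27 + 18 = 0, which agrees with 1 − 1 + 0 = 0.
(K is a triangulation of the Klein bottle.)

H_0 ≅ Z,  H_1 ≅ Z ⊕ Z/2Z,  H_2 = 0.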